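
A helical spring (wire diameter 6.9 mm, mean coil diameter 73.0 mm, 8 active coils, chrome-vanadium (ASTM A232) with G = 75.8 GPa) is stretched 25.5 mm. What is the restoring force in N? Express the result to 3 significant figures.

176 N

k = Gd⁴/(8D³N_a) = (75.8×10³)(6.9⁴)/(8·73.0³·8) = 6.9011 N/mm
F = k·δ = 6.9011 × 25.5 = 175.98 N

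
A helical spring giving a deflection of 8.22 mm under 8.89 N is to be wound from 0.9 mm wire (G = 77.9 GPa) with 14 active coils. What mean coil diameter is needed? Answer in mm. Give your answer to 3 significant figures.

Required rate k = F/δ = 8.89/8.22 = 1.0815 N/mm
D = (Gd⁴/(8N_a·k))^(1/3) = (77.9×10³·0.9⁴/(8·14·1.0815))^(1/3)
  = (421.949)^(1/3) = 7.5004 mm

7.50 mm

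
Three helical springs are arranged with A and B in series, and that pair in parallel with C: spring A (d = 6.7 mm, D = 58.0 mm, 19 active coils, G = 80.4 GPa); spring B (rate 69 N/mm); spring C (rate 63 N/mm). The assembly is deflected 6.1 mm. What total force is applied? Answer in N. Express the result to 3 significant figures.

415 N

k_A = Gd⁴/(8D³N_a) = (80.4×10³)(6.7⁴)/(8·58.0³·19) = 5.463 N/mm
Springs A,B series: k_AB = 1/(1/5.463+1/69) = 5.0622 N/mm; parallel with C: k_eq = 5.0622+63 = 68.062 N/mm
F = k_eq·δ = 68.062·6.1 = 415.18 N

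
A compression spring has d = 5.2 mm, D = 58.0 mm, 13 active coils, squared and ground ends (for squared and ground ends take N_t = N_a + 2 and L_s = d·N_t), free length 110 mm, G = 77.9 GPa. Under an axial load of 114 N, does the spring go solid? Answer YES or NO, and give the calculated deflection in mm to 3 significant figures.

YES, δ = 40.6 mm

k = Gd⁴/(8D³N_a) = (77.9×10³)(5.2⁴)/(8·58.0³·13) = 2.8069 N/mm
N_t = 15; L_s = 5.2·15 = 78 mm; δ_solid = L₀ − L_s = 110 − 78 = 32 mm
δ = F/k = 114/2.8069 = 40.614 mm
δ ≥ δ_solid → spring goes solid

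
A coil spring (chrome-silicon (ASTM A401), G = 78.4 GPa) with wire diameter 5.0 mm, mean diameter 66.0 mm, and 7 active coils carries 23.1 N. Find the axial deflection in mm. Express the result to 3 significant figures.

k = Gd⁴/(8D³N_a) = (78.4×10³)(5.0⁴)/(8·66.0³·7) = 3.0435 N/mm
δ = F/k = 23.1 / 3.0435 = 7.5899 mm

7.59 mm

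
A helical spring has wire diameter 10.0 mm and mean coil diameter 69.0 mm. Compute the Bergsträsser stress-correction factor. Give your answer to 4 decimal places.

C = D/d = 69.0/10.0 = 6.9000
K_B = (4C+2)/(4C−3) = 29.600/24.600 = 1.2033

1.2033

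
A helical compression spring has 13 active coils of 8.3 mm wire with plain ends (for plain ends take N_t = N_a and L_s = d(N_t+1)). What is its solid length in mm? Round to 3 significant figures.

plain ends: N_t = N_a = 13
L_s = d·(N_t+1) = 8.3 × 14 = 116.2 mm

116 mm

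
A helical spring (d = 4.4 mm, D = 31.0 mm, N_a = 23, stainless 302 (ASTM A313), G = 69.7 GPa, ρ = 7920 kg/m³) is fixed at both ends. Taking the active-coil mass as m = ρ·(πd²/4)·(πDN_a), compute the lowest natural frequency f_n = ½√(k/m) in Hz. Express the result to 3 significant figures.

66.5 Hz

k = Gd⁴/(8D³N_a) = (69.7×10³)(4.4⁴)/(8·31.0³·23) = 4.7659 N/mm = 4765.9 N/m
Wire length L = πDN_a = π·31.0·23 = 2240 mm
m = ρ·(πd²/4)·L = 7920 × 15.205×10⁻⁶ m² × 2.24 m = 0.26975 kg
f_n = ½√(k/m) = 0.5·√(4765.9/0.26975) = 0.5·√(17668) = 66.46 Hz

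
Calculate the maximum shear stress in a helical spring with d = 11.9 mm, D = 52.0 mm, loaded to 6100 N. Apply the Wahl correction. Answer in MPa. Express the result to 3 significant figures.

Spring index C = D/d = 52.0/11.9 = 4.3697
K_W = (4C−1)/(4C−4) + 0.615/C = 16.479/13.479 + 0.1407 = 1.3633
τ₀ = 8FD/(πd³) = 8·6100·52.0/(π·11.9³) = 2.5376e+06/5294.1 = 479.33 MPa
τ_max = K·τ₀ = 1.3633 × 479.33 = 653.47 MPa

653 MPa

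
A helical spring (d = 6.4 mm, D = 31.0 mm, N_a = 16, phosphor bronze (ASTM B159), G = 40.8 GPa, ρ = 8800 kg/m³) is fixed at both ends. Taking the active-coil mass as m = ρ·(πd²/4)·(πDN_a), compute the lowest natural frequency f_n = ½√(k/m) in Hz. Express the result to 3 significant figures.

k = Gd⁴/(8D³N_a) = (40.8×10³)(6.4⁴)/(8·31.0³·16) = 17.951 N/mm = 17951 N/m
Wire length L = πDN_a = π·31.0·16 = 1558.2 mm
m = ρ·(πd²/4)·L = 8800 × 32.17×10⁻⁶ m² × 1.5582 m = 0.44113 kg
f_n = ½√(k/m) = 0.5·√(17951/0.44113) = 0.5·√(40693) = 100.86 Hz

101 Hz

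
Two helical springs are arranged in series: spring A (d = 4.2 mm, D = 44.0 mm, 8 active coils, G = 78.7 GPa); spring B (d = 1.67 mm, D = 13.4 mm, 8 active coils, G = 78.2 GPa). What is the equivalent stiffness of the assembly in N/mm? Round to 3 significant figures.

2.10 N/mm

k_A = Gd⁴/(8D³N_a) = (78.7×10³)(4.2⁴)/(8·44.0³·8) = 4.4919 N/mm
k_B = Gd⁴/(8D³N_a) = (78.2×10³)(1.67⁴)/(8·13.4³·8) = 3.9498 N/mm
Series: 1/k_eq = 1/4.4919 + 1/3.9498 = 0.4758; k_eq = 2.1017 N/mm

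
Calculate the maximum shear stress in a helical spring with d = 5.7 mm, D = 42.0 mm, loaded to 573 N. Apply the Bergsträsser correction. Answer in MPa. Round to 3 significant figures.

393 MPa

Spring index C = D/d = 42.0/5.7 = 7.3684
K_B = (4C+2)/(4C−3) = 31.474/26.474 = 1.1889
τ₀ = 8FD/(πd³) = 8·573·42.0/(π·5.7³) = 192528/581.8 = 330.92 MPa
τ_max = K·τ₀ = 1.1889 × 330.92 = 393.42 MPa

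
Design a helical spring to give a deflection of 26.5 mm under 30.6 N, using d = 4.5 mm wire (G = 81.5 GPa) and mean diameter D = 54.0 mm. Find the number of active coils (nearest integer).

Required rate k = F/δ = 30.6/26.5 = 1.1547 N/mm
N_a = Gd⁴/(8D³k) = (81.5×10³ × 4.5⁴)/(8 × 54.0³ × 1.1547)
    = 3.34201e+07 / 1.45461e+06 = 22.98 → 23 coils

23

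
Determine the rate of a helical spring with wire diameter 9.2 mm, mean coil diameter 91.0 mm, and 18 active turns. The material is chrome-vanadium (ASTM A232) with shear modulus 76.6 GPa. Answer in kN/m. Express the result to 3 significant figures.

5.06 kN/m

k = Gd⁴/(8D³N_a) = (76.6×10³ × 9.2⁴) / (8 × 91.0³ × 18)
  = 5.48757e+08 / 1.08514e+08 = 5.057 N/mm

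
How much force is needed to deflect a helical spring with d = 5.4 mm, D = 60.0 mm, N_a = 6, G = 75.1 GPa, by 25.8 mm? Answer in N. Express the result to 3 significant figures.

159 N

k = Gd⁴/(8D³N_a) = (75.1×10³)(5.4⁴)/(8·60.0³·6) = 6.1591 N/mm
F = k·δ = 6.1591 × 25.8 = 158.91 N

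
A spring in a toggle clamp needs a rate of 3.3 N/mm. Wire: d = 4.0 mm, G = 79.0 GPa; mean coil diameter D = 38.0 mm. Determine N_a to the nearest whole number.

N_a = Gd⁴/(8D³k) = (79.0×10³ × 4.0⁴)/(8 × 38.0³ × 3.3)
    = 2.0224e+07 / 1.44862e+06 = 13.96 → 14 coils

14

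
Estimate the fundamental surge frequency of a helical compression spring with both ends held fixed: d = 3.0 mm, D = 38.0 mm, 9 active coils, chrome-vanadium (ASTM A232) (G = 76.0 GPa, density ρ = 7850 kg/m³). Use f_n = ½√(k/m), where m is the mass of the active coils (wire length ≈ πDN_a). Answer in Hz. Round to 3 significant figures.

k = Gd⁴/(8D³N_a) = (76.0×10³)(3.0⁴)/(8·38.0³·9) = 1.5582 N/mm = 1558.2 N/m
Wire length L = πDN_a = π·38.0·9 = 1074.4 mm
m = ρ·(πd²/4)·L = 7850 × 7.0686×10⁻⁶ m² × 1.0744 m = 0.059618 kg
f_n = ½√(k/m) = 0.5·√(1558.2/0.059618) = 0.5·√(26136) = 80.833 Hz

80.8 Hz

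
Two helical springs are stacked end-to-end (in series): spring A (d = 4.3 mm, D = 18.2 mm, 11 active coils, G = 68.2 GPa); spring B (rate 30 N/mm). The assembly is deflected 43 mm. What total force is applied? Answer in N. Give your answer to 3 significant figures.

k_A = Gd⁴/(8D³N_a) = (68.2×10³)(4.3⁴)/(8·18.2³·11) = 43.95 N/mm
Series: 1/k_eq = 1/43.95 + 1/30 = 0.056086; k_eq = 17.83 N/mm
F = k_eq·δ = 17.83·43 = 766.68 N

767 N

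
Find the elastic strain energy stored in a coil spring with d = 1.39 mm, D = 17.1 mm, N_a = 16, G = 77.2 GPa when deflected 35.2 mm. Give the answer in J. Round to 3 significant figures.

k = Gd⁴/(8D³N_a) = (77.2×10³)(1.39⁴)/(8·17.1³·16) = 0.45028 N/mm
U = ½kδ² = 0.5 × 0.45028 × 35.2² = 278.95 N·mm = 0.27895 J

0.279 J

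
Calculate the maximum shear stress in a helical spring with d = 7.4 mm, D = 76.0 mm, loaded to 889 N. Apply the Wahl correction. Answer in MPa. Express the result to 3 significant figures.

484 MPa

Spring index C = D/d = 76.0/7.4 = 10.2703
K_W = (4C−1)/(4C−4) + 0.615/C = 40.081/37.081 + 0.0599 = 1.1408
τ₀ = 8FD/(πd³) = 8·889·76.0/(π·7.4³) = 540512/1273 = 424.58 MPa
τ_max = K·τ₀ = 1.1408 × 424.58 = 484.36 MPa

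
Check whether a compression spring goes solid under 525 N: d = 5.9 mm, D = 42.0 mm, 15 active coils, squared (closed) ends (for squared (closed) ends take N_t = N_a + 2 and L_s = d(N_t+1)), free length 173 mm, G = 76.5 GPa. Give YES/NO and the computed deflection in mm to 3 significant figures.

k = Gd⁴/(8D³N_a) = (76.5×10³)(5.9⁴)/(8·42.0³·15) = 10.427 N/mm
N_t = 17; L_s = 5.9·18 = 106.2 mm; δ_solid = L₀ − L_s = 173 − 106.2 = 66.8 mm
δ = F/k = 525/10.427 = 50.352 mm
δ < δ_solid → spring does not go solid

NO, δ = 50.4 mm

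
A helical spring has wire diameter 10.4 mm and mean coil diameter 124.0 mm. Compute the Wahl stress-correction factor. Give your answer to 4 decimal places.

C = D/d = 124.0/10.4 = 11.9231
K_W = (4C−1)/(4C−4) + 0.615/C = 46.692/43.692 + 0.0516 = 1.1202

1.1202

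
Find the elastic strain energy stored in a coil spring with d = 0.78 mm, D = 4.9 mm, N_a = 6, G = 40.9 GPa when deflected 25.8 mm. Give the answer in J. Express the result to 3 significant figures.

k = Gd⁴/(8D³N_a) = (40.9×10³)(0.78⁴)/(8·4.9³·6) = 2.6808 N/mm
U = ½kδ² = 0.5 × 2.6808 × 25.8² = 892.24 N·mm = 0.89224 J

0.892 J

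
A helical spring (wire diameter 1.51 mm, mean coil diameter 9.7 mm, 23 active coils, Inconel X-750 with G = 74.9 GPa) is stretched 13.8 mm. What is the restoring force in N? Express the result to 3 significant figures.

k = Gd⁴/(8D³N_a) = (74.9×10³)(1.51⁴)/(8·9.7³·23) = 2.3188 N/mm
F = k·δ = 2.3188 × 13.8 = 31.999 N

32.0 N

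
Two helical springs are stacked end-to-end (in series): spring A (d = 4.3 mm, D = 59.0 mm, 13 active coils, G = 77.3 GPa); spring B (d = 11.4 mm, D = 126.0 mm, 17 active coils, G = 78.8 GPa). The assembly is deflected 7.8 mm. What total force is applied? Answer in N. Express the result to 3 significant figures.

k_A = Gd⁴/(8D³N_a) = (77.3×10³)(4.3⁴)/(8·59.0³·13) = 1.2373 N/mm
k_B = Gd⁴/(8D³N_a) = (78.8×10³)(11.4⁴)/(8·126.0³·17) = 4.8921 N/mm
Series: 1/k_eq = 1/1.2373 + 1/4.8921 = 1.0126; k_eq = 0.98751 N/mm
F = k_eq·δ = 0.98751·7.8 = 7.7026 N

7.70 N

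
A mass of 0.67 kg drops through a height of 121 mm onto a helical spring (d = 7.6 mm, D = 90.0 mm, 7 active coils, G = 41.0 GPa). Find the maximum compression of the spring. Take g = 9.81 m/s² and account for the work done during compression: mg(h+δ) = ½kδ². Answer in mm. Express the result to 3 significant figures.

k = Gd⁴/(8D³N_a) = (41.0×10³)(7.6⁴)/(8·90.0³·7) = 3.3506 N/mm
W = mg = 0.67 × 9.81 = 6.5727 N
½kδ² − Wδ − Wh = 0 → δ = (W + √(W² + 2kWh))/k
δ = (6.5727 + √(43.2 + 5329.44))/3.3506 = (6.5727 + 73.298)/3.3506 = 23.838 mm

23.8 mm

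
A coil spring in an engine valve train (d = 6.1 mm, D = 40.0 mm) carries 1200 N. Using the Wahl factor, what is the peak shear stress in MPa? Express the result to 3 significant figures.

Spring index C = D/d = 40.0/6.1 = 6.5574
K_W = (4C−1)/(4C−4) + 0.615/C = 25.230/22.230 + 0.0938 = 1.2287
τ₀ = 8FD/(πd³) = 8·1200·40.0/(π·6.1³) = 384000/713.08 = 538.51 MPa
τ_max = K·τ₀ = 1.2287 × 538.51 = 661.69 MPa

662 MPa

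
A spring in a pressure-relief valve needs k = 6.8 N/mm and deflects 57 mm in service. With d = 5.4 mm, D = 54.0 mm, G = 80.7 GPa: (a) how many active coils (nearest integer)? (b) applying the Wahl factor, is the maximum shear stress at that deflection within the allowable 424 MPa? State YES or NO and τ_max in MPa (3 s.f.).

(a) 8 coils; (b) YES, τ_max = 388 MPa

N_a = Gd⁴/(8D³k) = (80.7×10³)(5.4⁴)/(8·54.0³·6.8) = 8.011 → N_a = 8
Actual rate k = Gd⁴/(8D³·8) = 6.8091 N/mm
Working load F = kδ = 6.8091·57 = 388.12 N
C = 54.0/5.4 = 10.0000; K_W = (4C−1)/(4C−4)+0.615/C = 1.1448
τ_max = K_W·8FD/(πd³) = 1.1448·338.93 = 388.02 MPa
τ_max ≤ 424 MPa → acceptable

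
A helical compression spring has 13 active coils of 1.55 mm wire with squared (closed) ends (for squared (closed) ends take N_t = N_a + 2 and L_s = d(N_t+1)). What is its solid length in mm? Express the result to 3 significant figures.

squared (closed) ends: N_t = N_a + 2 = 13 + 2 = 15
L_s = d·(N_t+1) = 1.55 × 16 = 24.8 mm

24.8 mm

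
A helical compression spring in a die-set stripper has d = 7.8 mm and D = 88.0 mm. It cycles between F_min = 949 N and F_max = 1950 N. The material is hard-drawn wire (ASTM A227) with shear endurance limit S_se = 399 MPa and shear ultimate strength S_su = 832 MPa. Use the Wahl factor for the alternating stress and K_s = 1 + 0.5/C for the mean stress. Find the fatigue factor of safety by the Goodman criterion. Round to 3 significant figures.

C = D/d = 88.0/7.8 = 11.2821; K_W = (4C−1)/(4C−4)+0.615/C = 1.1275; K_s = 1+0.5/C = 1.0443
F_a = (F_max−F_min)/2 = 500.5 N; F_m = (F_max+F_min)/2 = 1449.5 N
τ_a = K_W·8F_aD/(πd³) = 1.1275 × 236.34 = 266.47 MPa
τ_m = K_s·8F_mD/(πd³) = 1.0443 × 684.47 = 714.81 MPa
Goodman: 1/n_f = τ_a/S_se + τ_m/S_su = 266.47/399 + 714.81/832 = 0.66783 + 0.85915 = 1.527
n_f = 1/1.527 = 0.6549

0.655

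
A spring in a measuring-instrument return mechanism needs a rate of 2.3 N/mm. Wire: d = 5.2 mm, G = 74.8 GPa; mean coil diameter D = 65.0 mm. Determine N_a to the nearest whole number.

11

N_a = Gd⁴/(8D³k) = (74.8×10³ × 5.2⁴)/(8 × 65.0³ × 2.3)
    = 5.46909e+07 / 5.0531e+06 = 10.82 → 11 coils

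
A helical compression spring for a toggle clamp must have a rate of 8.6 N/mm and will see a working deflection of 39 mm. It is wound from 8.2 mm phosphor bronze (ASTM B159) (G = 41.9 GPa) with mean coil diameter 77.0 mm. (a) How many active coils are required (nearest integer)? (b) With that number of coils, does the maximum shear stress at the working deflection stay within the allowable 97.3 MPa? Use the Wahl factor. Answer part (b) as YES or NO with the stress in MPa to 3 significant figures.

N_a = Gd⁴/(8D³k) = (41.9×10³)(8.2⁴)/(8·77.0³·8.6) = 6.031 → N_a = 6
Actual rate k = Gd⁴/(8D³·6) = 8.6448 N/mm
Working load F = kδ = 8.6448·39 = 337.15 N
C = 77.0/8.2 = 9.3902; K_W = (4C−1)/(4C−4)+0.615/C = 1.1549
τ_max = K_W·8FD/(πd³) = 1.1549·119.9 = 138.47 MPa
τ_max > 97.3 MPa → exceeds allowable

(a) 6 coils; (b) NO, τ_max = 138 MPa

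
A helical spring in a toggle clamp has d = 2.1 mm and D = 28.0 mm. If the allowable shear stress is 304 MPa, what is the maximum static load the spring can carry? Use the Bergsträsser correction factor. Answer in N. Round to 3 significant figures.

35.9 N

C = D/d = 28.0/2.1 = 13.3333
K_B = (4C+2)/(4C−3) = 55.333/50.333 = 1.0993
τ_max = K·8FD/(πd³) → F_max = τ_allow·πd³/(8DK)
F_max = 304·π·2.1³/(8·28.0·1.0993) = 8844.7/246.25 = 35.917 N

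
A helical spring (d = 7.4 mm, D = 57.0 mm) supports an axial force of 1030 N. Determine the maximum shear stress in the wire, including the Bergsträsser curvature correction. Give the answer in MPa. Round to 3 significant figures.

Spring index C = D/d = 57.0/7.4 = 7.7027
K_B = (4C+2)/(4C−3) = 32.811/27.811 = 1.1798
τ₀ = 8FD/(πd³) = 8·1030·57.0/(π·7.4³) = 469680/1273 = 368.94 MPa
τ_max = K·τ₀ = 1.1798 × 368.94 = 435.27 MPa

435 MPa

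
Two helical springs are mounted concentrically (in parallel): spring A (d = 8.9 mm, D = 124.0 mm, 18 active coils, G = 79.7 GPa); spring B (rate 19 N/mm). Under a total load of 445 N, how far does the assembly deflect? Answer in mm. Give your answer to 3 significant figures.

21.4 mm

k_A = Gd⁴/(8D³N_a) = (79.7×10³)(8.9⁴)/(8·124.0³·18) = 1.8213 N/mm
Parallel: k_eq = 1.8213 + 19 = 20.821 N/mm
δ = F/k_eq = 445/20.821 = 21.372 mm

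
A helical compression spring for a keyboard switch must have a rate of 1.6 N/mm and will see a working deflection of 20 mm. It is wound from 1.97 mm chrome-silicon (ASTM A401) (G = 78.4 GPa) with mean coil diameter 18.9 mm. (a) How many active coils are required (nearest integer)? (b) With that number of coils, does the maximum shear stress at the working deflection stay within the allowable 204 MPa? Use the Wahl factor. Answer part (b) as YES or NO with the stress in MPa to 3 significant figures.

(a) 14 coils; (b) NO, τ_max = 226 MPa

N_a = Gd⁴/(8D³k) = (78.4×10³)(1.97⁴)/(8·18.9³·1.6) = 13.66 → N_a = 14
Actual rate k = Gd⁴/(8D³·14) = 1.5616 N/mm
Working load F = kδ = 1.5616·20 = 31.233 N
C = 18.9/1.97 = 9.5939; K_W = (4C−1)/(4C−4)+0.615/C = 1.1514
τ_max = K_W·8FD/(πd³) = 1.1514·196.61 = 226.37 MPa
τ_max > 204 MPa → exceeds allowable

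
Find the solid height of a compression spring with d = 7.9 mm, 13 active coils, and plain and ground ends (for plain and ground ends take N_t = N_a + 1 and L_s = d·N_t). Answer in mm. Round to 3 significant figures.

111 mm

plain and ground ends: N_t = N_a + 1 = 13 + 1 = 14
L_s = d·N_t = 7.9 × 14 = 110.6 mm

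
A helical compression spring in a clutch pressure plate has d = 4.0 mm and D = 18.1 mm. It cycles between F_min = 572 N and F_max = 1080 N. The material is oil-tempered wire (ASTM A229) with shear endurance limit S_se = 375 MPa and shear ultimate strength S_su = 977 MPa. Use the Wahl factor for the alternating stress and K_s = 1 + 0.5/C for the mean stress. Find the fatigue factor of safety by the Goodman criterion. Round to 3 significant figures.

C = D/d = 18.1/4.0 = 4.5250; K_W = (4C−1)/(4C−4)+0.615/C = 1.3487; K_s = 1+0.5/C = 1.1105
F_a = (F_max−F_min)/2 = 254 N; F_m = (F_max+F_min)/2 = 826 N
τ_a = K_W·8F_aD/(πd³) = 1.3487 × 182.92 = 246.71 MPa
τ_m = K_s·8F_mD/(πd³) = 1.1105 × 594.87 = 660.6 MPa
Goodman: 1/n_f = τ_a/S_se + τ_m/S_su = 246.71/375 + 660.6/977 = 0.65788 + 0.67615 = 1.334
n_f = 1/1.334 = 0.7496

0.750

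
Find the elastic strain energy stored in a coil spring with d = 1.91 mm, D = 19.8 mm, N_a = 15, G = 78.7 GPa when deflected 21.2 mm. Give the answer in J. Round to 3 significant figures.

0.253 J

k = Gd⁴/(8D³N_a) = (78.7×10³)(1.91⁴)/(8·19.8³·15) = 1.1244 N/mm
U = ½kδ² = 0.5 × 1.1244 × 21.2² = 252.68 N·mm = 0.25268 J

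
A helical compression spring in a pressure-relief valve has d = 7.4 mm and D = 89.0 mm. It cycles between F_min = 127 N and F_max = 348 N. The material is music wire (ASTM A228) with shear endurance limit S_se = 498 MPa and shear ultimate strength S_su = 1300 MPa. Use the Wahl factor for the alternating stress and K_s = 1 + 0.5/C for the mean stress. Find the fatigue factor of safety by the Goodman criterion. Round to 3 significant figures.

C = D/d = 89.0/7.4 = 12.0270; K_W = (4C−1)/(4C−4)+0.615/C = 1.1191; K_s = 1+0.5/C = 1.0416
F_a = (F_max−F_min)/2 = 110.5 N; F_m = (F_max+F_min)/2 = 237.5 N
τ_a = K_W·8F_aD/(πd³) = 1.1191 × 61.801 = 69.165 MPa
τ_m = K_s·8F_mD/(πd³) = 1.0416 × 132.83 = 138.35 MPa
Goodman: 1/n_f = τ_a/S_se + τ_m/S_su = 69.165/498 + 138.35/1300 = 0.13889 + 0.10643 = 0.24531
n_f = 1/0.24531 = 4.076

4.08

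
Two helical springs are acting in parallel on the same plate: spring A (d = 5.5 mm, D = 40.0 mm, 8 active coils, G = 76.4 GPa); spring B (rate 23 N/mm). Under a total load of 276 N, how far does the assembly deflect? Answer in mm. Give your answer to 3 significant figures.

k_A = Gd⁴/(8D³N_a) = (76.4×10³)(5.5⁴)/(8·40.0³·8) = 17.068 N/mm
Parallel: k_eq = 17.068 + 23 = 40.068 N/mm
δ = F/k_eq = 276/40.068 = 6.8883 mm

6.89 mm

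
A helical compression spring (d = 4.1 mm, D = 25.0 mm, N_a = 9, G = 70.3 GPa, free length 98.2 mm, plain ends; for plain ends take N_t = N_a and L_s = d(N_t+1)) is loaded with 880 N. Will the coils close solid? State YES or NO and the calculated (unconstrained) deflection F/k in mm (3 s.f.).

k = Gd⁴/(8D³N_a) = (70.3×10³)(4.1⁴)/(8·25.0³·9) = 17.658 N/mm
N_t = 9; L_s = 4.1·10 = 41 mm; δ_solid = L₀ − L_s = 98.2 − 41 = 57.2 mm
δ = F/k = 880/17.658 = 49.836 mm
δ < δ_solid → spring does not go solid

NO, δ = 49.8 mm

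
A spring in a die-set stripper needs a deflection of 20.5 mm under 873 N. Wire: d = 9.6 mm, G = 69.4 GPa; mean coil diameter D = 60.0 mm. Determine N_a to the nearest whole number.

8

Required rate k = F/δ = 873/20.5 = 42.585 N/mm
N_a = Gd⁴/(8D³k) = (69.4×10³ × 9.6⁴)/(8 × 60.0³ × 42.585)
    = 5.89447e+08 / 7.35875e+07 = 8.01 → 8 coils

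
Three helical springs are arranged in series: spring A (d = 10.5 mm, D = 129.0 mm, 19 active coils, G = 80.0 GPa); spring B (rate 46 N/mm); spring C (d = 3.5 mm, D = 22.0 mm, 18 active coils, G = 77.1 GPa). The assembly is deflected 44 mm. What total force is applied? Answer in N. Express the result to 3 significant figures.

89.8 N

k_A = Gd⁴/(8D³N_a) = (80.0×10³)(10.5⁴)/(8·129.0³·19) = 2.9801 N/mm
k_C = Gd⁴/(8D³N_a) = (77.1×10³)(3.5⁴)/(8·22.0³·18) = 7.5456 N/mm
Series: 1/k_eq = 1/2.9801 + 1/46 + 1/7.5456 = 0.48982; k_eq = 2.0416 N/mm
F = k_eq·δ = 2.0416·44 = 89.828 N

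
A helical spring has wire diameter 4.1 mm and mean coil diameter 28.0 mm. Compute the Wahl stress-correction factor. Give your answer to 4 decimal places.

1.2187

C = D/d = 28.0/4.1 = 6.8293
K_W = (4C−1)/(4C−4) + 0.615/C = 26.317/23.317 + 0.0901 = 1.2187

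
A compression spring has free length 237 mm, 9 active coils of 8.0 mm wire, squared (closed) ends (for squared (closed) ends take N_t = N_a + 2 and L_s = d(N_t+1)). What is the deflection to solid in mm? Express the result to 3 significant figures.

141 mm

N_t = 11; L_s = 8.0·12 = 96 mm
δ_solid = L₀ − L_s = 237 − 96 = 141 mm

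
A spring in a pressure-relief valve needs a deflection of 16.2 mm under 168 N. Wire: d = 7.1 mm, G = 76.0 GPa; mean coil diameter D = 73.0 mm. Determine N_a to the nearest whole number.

6

Required rate k = F/δ = 168/16.2 = 10.37 N/mm
N_a = Gd⁴/(8D³k) = (76.0×10³ × 7.1⁴)/(8 × 73.0³ × 10.37)
    = 1.93129e+08 / 3.2274e+07 = 5.984 → 6 coils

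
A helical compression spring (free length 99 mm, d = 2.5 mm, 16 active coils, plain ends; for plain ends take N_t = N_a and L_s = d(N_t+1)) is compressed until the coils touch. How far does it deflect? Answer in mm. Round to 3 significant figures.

N_t = 16; L_s = 2.5·17 = 42.5 mm
δ_solid = L₀ − L_s = 99 − 42.5 = 56.5 mm

56.5 mm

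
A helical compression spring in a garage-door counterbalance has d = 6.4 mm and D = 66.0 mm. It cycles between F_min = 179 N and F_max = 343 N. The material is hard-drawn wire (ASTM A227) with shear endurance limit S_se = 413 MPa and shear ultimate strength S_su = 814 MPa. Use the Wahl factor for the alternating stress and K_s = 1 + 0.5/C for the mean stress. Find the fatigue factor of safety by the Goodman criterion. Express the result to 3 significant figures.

C = D/d = 66.0/6.4 = 10.3125; K_W = (4C−1)/(4C−4)+0.615/C = 1.1402; K_s = 1+0.5/C = 1.0485
F_a = (F_max−F_min)/2 = 82 N; F_m = (F_max+F_min)/2 = 261 N
τ_a = K_W·8F_aD/(πd³) = 1.1402 × 52.572 = 59.942 MPa
τ_m = K_s·8F_mD/(πd³) = 1.0485 × 167.33 = 175.45 MPa
Goodman: 1/n_f = τ_a/S_se + τ_m/S_su = 59.942/413 + 175.45/814 = 0.14514 + 0.21554 = 0.36067
n_f = 1/0.36067 = 2.773

2.77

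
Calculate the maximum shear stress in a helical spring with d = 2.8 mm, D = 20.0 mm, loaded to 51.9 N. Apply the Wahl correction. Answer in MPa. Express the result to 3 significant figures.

145 MPa

Spring index C = D/d = 20.0/2.8 = 7.1429
K_W = (4C−1)/(4C−4) + 0.615/C = 27.571/24.571 + 0.0861 = 1.2082
τ₀ = 8FD/(πd³) = 8·51.9·20.0/(π·2.8³) = 8304/68.964 = 120.41 MPa
τ_max = K·τ₀ = 1.2082 × 120.41 = 145.48 MPa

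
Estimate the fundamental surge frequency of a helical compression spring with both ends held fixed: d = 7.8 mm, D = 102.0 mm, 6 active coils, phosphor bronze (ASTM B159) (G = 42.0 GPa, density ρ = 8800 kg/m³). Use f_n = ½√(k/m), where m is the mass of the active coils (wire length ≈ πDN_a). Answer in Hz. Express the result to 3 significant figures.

k = Gd⁴/(8D³N_a) = (42.0×10³)(7.8⁴)/(8·102.0³·6) = 3.052 N/mm = 3052 N/m
Wire length L = πDN_a = π·102.0·6 = 1922.7 mm
m = ρ·(πd²/4)·L = 8800 × 47.784×10⁻⁶ m² × 1.9227 m = 0.80847 kg
f_n = ½√(k/m) = 0.5·√(3052/0.80847) = 0.5·√(3775.1) = 30.721 Hz

30.7 Hz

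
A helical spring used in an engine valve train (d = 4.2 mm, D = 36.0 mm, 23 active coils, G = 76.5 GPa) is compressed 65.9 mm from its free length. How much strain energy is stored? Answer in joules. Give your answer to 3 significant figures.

k = Gd⁴/(8D³N_a) = (76.5×10³)(4.2⁴)/(8·36.0³·23) = 2.7729 N/mm
U = ½kδ² = 0.5 × 2.7729 × 65.9² = 6021.1 N·mm = 6.0211 J

6.02 J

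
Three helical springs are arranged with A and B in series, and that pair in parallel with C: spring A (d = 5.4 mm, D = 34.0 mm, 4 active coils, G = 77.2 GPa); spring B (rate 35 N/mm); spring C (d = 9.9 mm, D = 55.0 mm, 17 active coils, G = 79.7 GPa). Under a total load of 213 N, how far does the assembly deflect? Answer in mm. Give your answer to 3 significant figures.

3.89 mm

k_A = Gd⁴/(8D³N_a) = (77.2×10³)(5.4⁴)/(8·34.0³·4) = 52.192 N/mm
k_C = Gd⁴/(8D³N_a) = (79.7×10³)(9.9⁴)/(8·55.0³·17) = 33.835 N/mm
Springs A,B series: k_AB = 1/(1/52.192+1/35) = 20.951 N/mm; parallel with C: k_eq = 20.951+33.835 = 54.786 N/mm
δ = F/k_eq = 213/54.786 = 3.8879 mm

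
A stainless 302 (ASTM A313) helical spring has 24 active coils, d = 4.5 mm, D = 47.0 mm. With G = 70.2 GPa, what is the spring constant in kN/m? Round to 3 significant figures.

k = Gd⁴/(8D³N_a) = (70.2×10³ × 4.5⁴) / (8 × 47.0³ × 24)
  = 2.87864e+07 / 1.9934e+07 = 1.4441 N/mm

1.44 kN/m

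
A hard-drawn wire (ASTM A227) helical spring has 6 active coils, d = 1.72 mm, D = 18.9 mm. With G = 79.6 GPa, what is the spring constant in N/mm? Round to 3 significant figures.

2.15 N/mm

k = Gd⁴/(8D³N_a) = (79.6×10³ × 1.72⁴) / (8 × 18.9³ × 6)
  = 696670 / 324061 = 2.1498 N/mm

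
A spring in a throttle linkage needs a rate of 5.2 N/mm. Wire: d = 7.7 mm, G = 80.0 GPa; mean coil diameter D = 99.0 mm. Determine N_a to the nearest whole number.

N_a = Gd⁴/(8D³k) = (80.0×10³ × 7.7⁴)/(8 × 99.0³ × 5.2)
    = 2.81224e+08 / 4.03644e+07 = 6.967 → 7 coils

7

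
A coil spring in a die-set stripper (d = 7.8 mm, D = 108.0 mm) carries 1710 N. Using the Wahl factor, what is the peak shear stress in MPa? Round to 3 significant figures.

Spring index C = D/d = 108.0/7.8 = 13.8462
K_W = (4C−1)/(4C−4) + 0.615/C = 54.385/51.385 + 0.0444 = 1.1028
τ₀ = 8FD/(πd³) = 8·1710·108.0/(π·7.8³) = 1.47744e+06/1490.8 = 991.01 MPa
τ_max = K·τ₀ = 1.1028 × 991.01 = 1092.9 MPa

1090 MPa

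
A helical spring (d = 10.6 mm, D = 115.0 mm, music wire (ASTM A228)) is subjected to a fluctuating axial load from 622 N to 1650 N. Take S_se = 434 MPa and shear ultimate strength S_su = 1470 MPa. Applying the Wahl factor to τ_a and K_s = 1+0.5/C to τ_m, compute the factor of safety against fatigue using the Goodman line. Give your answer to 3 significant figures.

1.89

C = D/d = 115.0/10.6 = 10.8491; K_W = (4C−1)/(4C−4)+0.615/C = 1.1328; K_s = 1+0.5/C = 1.0461
F_a = (F_max−F_min)/2 = 514 N; F_m = (F_max+F_min)/2 = 1136 N
τ_a = K_W·8F_aD/(πd³) = 1.1328 × 126.38 = 143.17 MPa
τ_m = K_s·8F_mD/(πd³) = 1.0461 × 279.32 = 292.19 MPa
Goodman: 1/n_f = τ_a/S_se + τ_m/S_su = 143.17/434 + 292.19/1470 = 0.32988 + 0.19877 = 0.52865
n_f = 1/0.52865 = 1.892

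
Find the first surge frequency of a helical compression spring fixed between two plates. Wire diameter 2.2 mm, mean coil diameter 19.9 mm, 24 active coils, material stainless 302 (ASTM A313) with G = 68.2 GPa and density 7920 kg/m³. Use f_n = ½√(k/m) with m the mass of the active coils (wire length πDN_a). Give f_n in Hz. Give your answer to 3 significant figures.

76.4 Hz

k = Gd⁴/(8D³N_a) = (68.2×10³)(2.2⁴)/(8·19.9³·24) = 1.0559 N/mm = 1055.9 N/m
Wire length L = πDN_a = π·19.9·24 = 1500.4 mm
m = ρ·(πd²/4)·L = 7920 × 3.8013×10⁻⁶ m² × 1.5004 m = 0.045173 kg
f_n = ½√(k/m) = 0.5·√(1055.9/0.045173) = 0.5·√(23374) = 76.443 Hz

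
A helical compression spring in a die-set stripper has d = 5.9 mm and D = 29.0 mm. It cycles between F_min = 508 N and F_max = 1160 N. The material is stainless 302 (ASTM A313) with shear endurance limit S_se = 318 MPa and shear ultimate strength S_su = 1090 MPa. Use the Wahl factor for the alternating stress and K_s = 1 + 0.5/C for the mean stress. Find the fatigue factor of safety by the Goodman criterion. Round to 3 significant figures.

1.27

C = D/d = 29.0/5.9 = 4.9153; K_W = (4C−1)/(4C−4)+0.615/C = 1.3167; K_s = 1+0.5/C = 1.1017
F_a = (F_max−F_min)/2 = 326 N; F_m = (F_max+F_min)/2 = 834 N
τ_a = K_W·8F_aD/(πd³) = 1.3167 × 117.22 = 154.34 MPa
τ_m = K_s·8F_mD/(πd³) = 1.1017 × 299.88 = 330.39 MPa
Goodman: 1/n_f = τ_a/S_se + τ_m/S_su = 154.34/318 + 330.39/1090 = 0.48535 + 0.30311 = 0.78845
n_f = 1/0.78845 = 1.268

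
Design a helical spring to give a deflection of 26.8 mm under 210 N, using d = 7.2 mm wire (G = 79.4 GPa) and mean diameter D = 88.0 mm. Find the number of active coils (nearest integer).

Required rate k = F/δ = 210/26.8 = 7.8358 N/mm
N_a = Gd⁴/(8D³k) = (79.4×10³ × 7.2⁴)/(8 × 88.0³ × 7.8358)
    = 2.13378e+08 / 4.27191e+07 = 4.995 → 5 coils

5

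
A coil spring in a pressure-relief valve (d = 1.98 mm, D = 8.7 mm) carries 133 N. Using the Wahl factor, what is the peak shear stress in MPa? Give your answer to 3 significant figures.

Spring index C = D/d = 8.7/1.98 = 4.3939
K_W = (4C−1)/(4C−4) + 0.615/C = 16.576/13.576 + 0.1400 = 1.3609
τ₀ = 8FD/(πd³) = 8·133·8.7/(π·1.98³) = 9256.8/24.386 = 379.59 MPa
τ_max = K·τ₀ = 1.3609 × 379.59 = 516.6 MPa

517 MPa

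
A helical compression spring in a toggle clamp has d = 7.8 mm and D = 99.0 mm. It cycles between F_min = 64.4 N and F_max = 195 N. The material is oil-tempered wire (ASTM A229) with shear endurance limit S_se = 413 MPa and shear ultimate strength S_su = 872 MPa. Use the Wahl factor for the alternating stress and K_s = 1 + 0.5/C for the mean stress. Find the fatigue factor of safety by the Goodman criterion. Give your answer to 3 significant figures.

5.70

C = D/d = 99.0/7.8 = 12.6923; K_W = (4C−1)/(4C−4)+0.615/C = 1.1126; K_s = 1+0.5/C = 1.0394
F_a = (F_max−F_min)/2 = 65.3 N; F_m = (F_max+F_min)/2 = 129.7 N
τ_a = K_W·8F_aD/(πd³) = 1.1126 × 34.69 = 38.596 MPa
τ_m = K_s·8F_mD/(πd³) = 1.0394 × 68.902 = 71.616 MPa
Goodman: 1/n_f = τ_a/S_se + τ_m/S_su = 38.596/413 + 71.616/872 = 0.09345 + 0.08213 = 0.17558
n_f = 1/0.17558 = 5.695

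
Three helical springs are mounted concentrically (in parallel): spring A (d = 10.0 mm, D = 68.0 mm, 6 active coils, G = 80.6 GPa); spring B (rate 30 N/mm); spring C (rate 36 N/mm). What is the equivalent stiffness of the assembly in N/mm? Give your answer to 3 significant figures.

119 N/mm

k_A = Gd⁴/(8D³N_a) = (80.6×10³)(10.0⁴)/(8·68.0³·6) = 53.403 N/mm
Parallel: k_eq = 53.403 + 30 + 36 = 119.4 N/mm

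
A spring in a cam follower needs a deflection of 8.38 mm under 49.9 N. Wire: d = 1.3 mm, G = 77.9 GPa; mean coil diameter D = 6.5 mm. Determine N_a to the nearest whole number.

Required rate k = F/δ = 49.9/8.38 = 5.9547 N/mm
N_a = Gd⁴/(8D³k) = (77.9×10³ × 1.3⁴)/(8 × 6.5³ × 5.9547)
    = 222490 / 13082.4 = 17.01 → 17 coils

17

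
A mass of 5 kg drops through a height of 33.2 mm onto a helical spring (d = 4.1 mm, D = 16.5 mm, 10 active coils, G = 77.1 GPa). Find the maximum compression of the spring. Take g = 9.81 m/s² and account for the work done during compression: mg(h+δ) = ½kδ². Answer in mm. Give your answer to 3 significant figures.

8.18 mm

k = Gd⁴/(8D³N_a) = (77.1×10³)(4.1⁴)/(8·16.5³·10) = 60.624 N/mm
W = mg = 5 × 9.81 = 49.05 N
½kδ² − Wδ − Wh = 0 → δ = (W + √(W² + 2kWh))/k
δ = (49.05 + √(2405.9 + 197449))/60.624 = (49.05 + 447.05)/60.624 = 8.1832 mm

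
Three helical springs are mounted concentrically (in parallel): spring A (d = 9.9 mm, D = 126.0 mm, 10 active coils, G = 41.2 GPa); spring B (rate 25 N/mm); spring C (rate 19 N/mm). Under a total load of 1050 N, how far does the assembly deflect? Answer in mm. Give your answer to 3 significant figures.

22.6 mm

k_A = Gd⁴/(8D³N_a) = (41.2×10³)(9.9⁴)/(8·126.0³·10) = 2.4731 N/mm
Parallel: k_eq = 2.4731 + 25 + 19 = 46.473 N/mm
δ = F/k_eq = 1050/46.473 = 22.594 mm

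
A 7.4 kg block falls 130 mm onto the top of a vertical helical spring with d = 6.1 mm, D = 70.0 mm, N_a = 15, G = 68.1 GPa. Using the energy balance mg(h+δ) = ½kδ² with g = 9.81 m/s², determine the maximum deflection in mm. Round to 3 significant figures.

128 mm

k = Gd⁴/(8D³N_a) = (68.1×10³)(6.1⁴)/(8·70.0³·15) = 2.2908 N/mm
W = mg = 7.4 × 9.81 = 72.594 N
½kδ² − Wδ − Wh = 0 → δ = (W + √(W² + 2kWh))/k
δ = (72.594 + √(5269.9 + 43238))/2.2908 = (72.594 + 220.24)/2.2908 = 127.83 mm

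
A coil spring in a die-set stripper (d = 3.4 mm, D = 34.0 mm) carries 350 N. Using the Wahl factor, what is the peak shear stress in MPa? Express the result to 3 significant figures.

Spring index C = D/d = 34.0/3.4 = 10.0000
K_W = (4C−1)/(4C−4) + 0.615/C = 39.000/36.000 + 0.0615 = 1.1448
τ₀ = 8FD/(πd³) = 8·350·34.0/(π·3.4³) = 95200/123.48 = 770.99 MPa
τ_max = K·τ₀ = 1.1448 × 770.99 = 882.66 MPa

883 MPa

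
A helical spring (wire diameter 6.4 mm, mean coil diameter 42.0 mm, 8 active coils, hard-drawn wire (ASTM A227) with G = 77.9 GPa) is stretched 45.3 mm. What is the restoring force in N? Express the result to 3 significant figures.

1250 N

k = Gd⁴/(8D³N_a) = (77.9×10³)(6.4⁴)/(8·42.0³·8) = 27.563 N/mm
F = k·δ = 27.563 × 45.3 = 1248.6 N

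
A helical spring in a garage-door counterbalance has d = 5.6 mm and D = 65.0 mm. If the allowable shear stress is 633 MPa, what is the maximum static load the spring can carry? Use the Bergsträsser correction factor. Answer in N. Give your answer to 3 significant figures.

602 N

C = D/d = 65.0/5.6 = 11.6071
K_B = (4C+2)/(4C−3) = 48.429/43.429 = 1.1151
τ_max = K·8FD/(πd³) → F_max = τ_allow·πd³/(8DK)
F_max = 633·π·5.6³/(8·65.0·1.1151) = 3.4923e+05/579.87 = 602.27 N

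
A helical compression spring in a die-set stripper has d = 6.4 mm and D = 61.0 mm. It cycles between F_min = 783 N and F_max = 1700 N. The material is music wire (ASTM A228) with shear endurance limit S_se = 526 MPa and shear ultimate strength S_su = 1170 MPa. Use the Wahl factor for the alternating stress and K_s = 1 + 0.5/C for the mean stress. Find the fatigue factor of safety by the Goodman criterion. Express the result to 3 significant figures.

C = D/d = 61.0/6.4 = 9.5312; K_W = (4C−1)/(4C−4)+0.615/C = 1.1524; K_s = 1+0.5/C = 1.0525
F_a = (F_max−F_min)/2 = 458.5 N; F_m = (F_max+F_min)/2 = 1241.5 N
τ_a = K_W·8F_aD/(πd³) = 1.1524 × 271.69 = 313.1 MPa
τ_m = K_s·8F_mD/(πd³) = 1.0525 × 735.66 = 774.25 MPa
Goodman: 1/n_f = τ_a/S_se + τ_m/S_su = 313.1/526 + 774.25/1170 = 0.59525 + 0.66175 = 1.257
n_f = 1/1.257 = 0.7955

0.796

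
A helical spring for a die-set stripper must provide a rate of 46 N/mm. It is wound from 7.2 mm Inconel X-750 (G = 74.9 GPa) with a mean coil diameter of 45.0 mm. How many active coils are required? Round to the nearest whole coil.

6

N_a = Gd⁴/(8D³k) = (74.9×10³ × 7.2⁴)/(8 × 45.0³ × 46)
    = 2.01285e+08 / 3.3534e+07 = 6.002 → 6 coils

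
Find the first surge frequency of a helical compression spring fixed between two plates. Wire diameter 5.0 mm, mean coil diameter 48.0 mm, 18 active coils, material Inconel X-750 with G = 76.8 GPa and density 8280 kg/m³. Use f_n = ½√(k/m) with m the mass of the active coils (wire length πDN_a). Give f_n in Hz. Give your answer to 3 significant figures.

k = Gd⁴/(8D³N_a) = (76.8×10³)(5.0⁴)/(8·48.0³·18) = 3.0141 N/mm = 3014.1 N/m
Wire length L = πDN_a = π·48.0·18 = 2714.3 mm
m = ρ·(πd²/4)·L = 8280 × 19.635×10⁻⁶ m² × 2.7143 m = 0.44129 kg
f_n = ½√(k/m) = 0.5·√(3014.1/0.44129) = 0.5·√(6830.2) = 41.322 Hz

41.3 Hz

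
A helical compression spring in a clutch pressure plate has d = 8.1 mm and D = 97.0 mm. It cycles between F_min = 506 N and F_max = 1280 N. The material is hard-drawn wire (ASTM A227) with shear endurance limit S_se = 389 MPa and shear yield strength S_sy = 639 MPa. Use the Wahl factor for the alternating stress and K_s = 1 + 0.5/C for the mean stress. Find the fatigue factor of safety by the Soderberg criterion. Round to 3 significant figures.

0.837

C = D/d = 97.0/8.1 = 11.9753; K_W = (4C−1)/(4C−4)+0.615/C = 1.1197; K_s = 1+0.5/C = 1.0418
F_a = (F_max−F_min)/2 = 387 N; F_m = (F_max+F_min)/2 = 893 N
τ_a = K_W·8F_aD/(πd³) = 1.1197 × 179.87 = 201.4 MPa
τ_m = K_s·8F_mD/(πd³) = 1.0418 × 415.06 = 432.39 MPa
Soderberg: 1/n_f = τ_a/S_se + τ_m/S_sy = 201.4/389 + 432.39/639 = 0.51775 + 0.67666 = 1.1944
n_f = 1/1.1944 = 0.8372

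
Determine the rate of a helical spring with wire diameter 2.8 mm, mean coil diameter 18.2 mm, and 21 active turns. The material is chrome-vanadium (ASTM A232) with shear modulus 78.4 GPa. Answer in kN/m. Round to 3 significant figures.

k = Gd⁴/(8D³N_a) = (78.4×10³ × 2.8⁴) / (8 × 18.2³ × 21)
  = 4.8189e+06 / 1.0128e+06 = 4.758 N/mm

4.76 kN/m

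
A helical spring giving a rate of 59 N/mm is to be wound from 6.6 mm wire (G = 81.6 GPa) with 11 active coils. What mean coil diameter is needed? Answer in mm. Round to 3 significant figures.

31.0 mm

D = (Gd⁴/(8N_a·k))^(1/3) = (81.6×10³·6.6⁴/(8·11·59))^(1/3)
  = (29821.6)^(1/3) = 31.0106 mm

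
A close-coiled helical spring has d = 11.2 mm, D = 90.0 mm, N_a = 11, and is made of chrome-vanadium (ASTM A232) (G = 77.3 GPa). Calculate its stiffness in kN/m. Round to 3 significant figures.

19.0 kN/m

k = Gd⁴/(8D³N_a) = (77.3×10³ × 11.2⁴) / (8 × 90.0³ × 11)
  = 1.21633e+09 / 6.4152e+07 = 18.96 N/mm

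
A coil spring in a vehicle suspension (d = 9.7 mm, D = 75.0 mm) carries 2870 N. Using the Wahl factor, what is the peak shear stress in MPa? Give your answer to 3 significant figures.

Spring index C = D/d = 75.0/9.7 = 7.7320
K_W = (4C−1)/(4C−4) + 0.615/C = 29.928/26.928 + 0.0795 = 1.1909
τ₀ = 8FD/(πd³) = 8·2870·75.0/(π·9.7³) = 1.722e+06/2867.2 = 600.58 MPa
τ_max = K·τ₀ = 1.1909 × 600.58 = 715.26 MPa

715 MPa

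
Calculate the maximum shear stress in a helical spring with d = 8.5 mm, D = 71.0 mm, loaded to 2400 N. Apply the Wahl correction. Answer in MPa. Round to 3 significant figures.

831 MPa

Spring index C = D/d = 71.0/8.5 = 8.3529
K_W = (4C−1)/(4C−4) + 0.615/C = 32.412/29.412 + 0.0736 = 1.1756
τ₀ = 8FD/(πd³) = 8·2400·71.0/(π·8.5³) = 1.3632e+06/1929.3 = 706.57 MPa
τ_max = K·τ₀ = 1.1756 × 706.57 = 830.66 MPa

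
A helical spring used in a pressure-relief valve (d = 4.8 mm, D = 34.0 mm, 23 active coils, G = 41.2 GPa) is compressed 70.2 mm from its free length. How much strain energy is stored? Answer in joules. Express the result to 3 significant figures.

7.45 J

k = Gd⁴/(8D³N_a) = (41.2×10³)(4.8⁴)/(8·34.0³·23) = 3.0242 N/mm
U = ½kδ² = 0.5 × 3.0242 × 70.2² = 7451.6 N·mm = 7.4516 J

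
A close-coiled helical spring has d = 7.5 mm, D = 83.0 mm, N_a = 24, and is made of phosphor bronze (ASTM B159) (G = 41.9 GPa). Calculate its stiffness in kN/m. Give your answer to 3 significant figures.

k = Gd⁴/(8D³N_a) = (41.9×10³ × 7.5⁴) / (8 × 83.0³ × 24)
  = 1.32574e+08 / 1.09783e+08 = 1.2076 N/mm

1.21 kN/m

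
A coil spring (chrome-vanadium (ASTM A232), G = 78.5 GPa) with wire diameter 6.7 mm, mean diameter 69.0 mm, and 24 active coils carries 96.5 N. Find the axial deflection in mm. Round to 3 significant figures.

k = Gd⁴/(8D³N_a) = (78.5×10³)(6.7⁴)/(8·69.0³·24) = 2.508 N/mm
δ = F/k = 96.5 / 2.508 = 38.478 mm

38.5 mm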